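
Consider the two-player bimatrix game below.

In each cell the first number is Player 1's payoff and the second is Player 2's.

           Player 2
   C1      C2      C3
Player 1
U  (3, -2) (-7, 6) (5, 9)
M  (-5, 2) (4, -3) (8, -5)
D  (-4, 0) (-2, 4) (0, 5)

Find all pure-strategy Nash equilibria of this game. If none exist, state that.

Mark each player's best response to every combination of opponents' strategies; a profile where every player is best-responding is a pure Nash equilibrium.
Player 1 against C1: payoffs 3, -5, -4 → best response U.
Player 1 against C2: payoffs -7, 4, -2 → best response M.
Player 1 against C3: payoffs 5, 8, 0 → best response M.
Player 2 against U: payoffs -2, 6, 9 → best response C3.
Player 2 against M: payoffs 2, -3, -5 → best response C1.
Player 2 against D: payoffs 0, 4, 5 → best response C3.
No profile is a mutual best response for all players.

none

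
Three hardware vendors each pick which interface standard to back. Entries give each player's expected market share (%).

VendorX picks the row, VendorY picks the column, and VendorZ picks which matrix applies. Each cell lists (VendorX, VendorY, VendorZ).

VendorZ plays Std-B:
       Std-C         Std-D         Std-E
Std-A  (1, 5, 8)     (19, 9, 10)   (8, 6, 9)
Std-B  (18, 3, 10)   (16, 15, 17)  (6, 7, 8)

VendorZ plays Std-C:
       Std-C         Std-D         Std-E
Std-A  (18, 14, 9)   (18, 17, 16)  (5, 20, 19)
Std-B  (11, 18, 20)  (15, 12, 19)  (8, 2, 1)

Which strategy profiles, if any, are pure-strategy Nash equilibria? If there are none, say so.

No pure-strategy Nash equilibrium.

VendorX against (Std-C, Std-B): payoffs 1, 18 → best response Std-B.
VendorX against (Std-C, Std-C): payoffs 18, 11 → best response Std-A.
VendorX against (Std-D, Std-B): payoffs 19, 16 → best response Std-A.
VendorX against (Std-D, Std-C): payoffs 18, 15 → best response Std-A.
VendorX against (Std-E, Std-B): payoffs 8, 6 → best response Std-A.
VendorX against (Std-E, Std-C): payoffs 5, 8 → best response Std-B.
VendorY against (Std-A, Std-B): payoffs 5, 9, 6 → best response Std-D.
VendorY against (Std-A, Std-C): payoffs 14, 17, 20 → best response Std-E.
VendorY against (Std-B, Std-B): payoffs 3, 15, 7 → best response Std-D.
VendorY against (Std-B, Std-C): payoffs 18, 12, 2 → best response Std-C.
VendorZ against (Std-A, Std-C): payoffs 8, 9 → best response Std-C.
VendorZ against (Std-A, Std-D): payoffs 10, 16 → best response Std-C.
VendorZ against (Std-A, Std-E): payoffs 9, 19 → best response Std-C.
VendorZ against (Std-B, Std-C): payoffs 10, 20 → best response Std-C.
VendorZ against (Std-B, Std-D): payoffs 17, 19 → best response Std-C.
VendorZ against (Std-B, Std-E): payoffs 8, 1 → best response Std-B.
No profile is a mutual best response for all players.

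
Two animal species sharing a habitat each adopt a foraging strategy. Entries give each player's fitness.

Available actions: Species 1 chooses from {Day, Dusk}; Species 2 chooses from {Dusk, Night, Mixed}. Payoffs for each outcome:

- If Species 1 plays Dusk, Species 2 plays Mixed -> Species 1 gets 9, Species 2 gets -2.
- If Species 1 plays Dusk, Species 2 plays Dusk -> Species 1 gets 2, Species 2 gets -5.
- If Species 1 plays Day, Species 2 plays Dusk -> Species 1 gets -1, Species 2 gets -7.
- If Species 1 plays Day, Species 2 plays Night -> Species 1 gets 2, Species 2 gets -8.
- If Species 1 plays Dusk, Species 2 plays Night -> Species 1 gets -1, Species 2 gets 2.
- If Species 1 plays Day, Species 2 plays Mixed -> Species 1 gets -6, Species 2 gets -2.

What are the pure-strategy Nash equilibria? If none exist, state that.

none

Species 1 against Dusk: payoffs -1, 2 → best response Dusk.
Species 1 against Night: payoffs 2, -1 → best response Day.
Species 1 against Mixed: payoffs -6, 9 → best response Dusk.
Species 2 against Day: payoffs -7, -8, -2 → best response Mixed.
Species 2 against Dusk: payoffs -5, 2, -2 → best response Night.
No profile is a mutual best response for all players.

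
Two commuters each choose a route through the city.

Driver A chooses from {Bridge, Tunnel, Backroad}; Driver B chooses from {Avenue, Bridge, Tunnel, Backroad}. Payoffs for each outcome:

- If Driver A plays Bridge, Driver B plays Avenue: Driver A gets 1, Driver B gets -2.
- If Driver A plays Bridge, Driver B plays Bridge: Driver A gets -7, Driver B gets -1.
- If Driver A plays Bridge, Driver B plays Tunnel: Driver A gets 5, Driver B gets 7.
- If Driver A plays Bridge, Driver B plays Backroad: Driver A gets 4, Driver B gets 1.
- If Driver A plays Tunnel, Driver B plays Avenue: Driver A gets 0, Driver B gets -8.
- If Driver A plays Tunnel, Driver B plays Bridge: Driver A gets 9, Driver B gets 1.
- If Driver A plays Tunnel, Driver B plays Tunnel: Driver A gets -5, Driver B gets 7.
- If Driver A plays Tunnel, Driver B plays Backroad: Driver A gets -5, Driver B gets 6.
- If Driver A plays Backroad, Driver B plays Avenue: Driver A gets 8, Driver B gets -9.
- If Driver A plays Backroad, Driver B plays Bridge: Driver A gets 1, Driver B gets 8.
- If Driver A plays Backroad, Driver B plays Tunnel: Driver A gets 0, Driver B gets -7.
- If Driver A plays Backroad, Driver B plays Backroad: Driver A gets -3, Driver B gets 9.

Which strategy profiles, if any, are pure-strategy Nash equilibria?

For each player, find the best response to each opponent profile; mutual best responses are the pure NE.
Driver A against Avenue: payoffs 1, 0, 8 → best response Backroad.
Driver A against Bridge: payoffs -7, 9, 1 → best response Tunnel.
Driver A against Tunnel: payoffs 5, -5, 0 → best response Bridge.
Driver A against Backroad: payoffs 4, -5, -3 → best response Bridge.
Driver B against Bridge: payoffs -2, -1, 7, 1 → best response Tunnel.
Driver B against Tunnel: payoffs -8, 1, 7, 6 → best response Tunnel.
Driver B against Backroad: payoffs -9, 8, -7, 9 → best response Backroad.
Mutual best responses: (Bridge, Tunnel).

Pure NE: (Bridge, Tunnel)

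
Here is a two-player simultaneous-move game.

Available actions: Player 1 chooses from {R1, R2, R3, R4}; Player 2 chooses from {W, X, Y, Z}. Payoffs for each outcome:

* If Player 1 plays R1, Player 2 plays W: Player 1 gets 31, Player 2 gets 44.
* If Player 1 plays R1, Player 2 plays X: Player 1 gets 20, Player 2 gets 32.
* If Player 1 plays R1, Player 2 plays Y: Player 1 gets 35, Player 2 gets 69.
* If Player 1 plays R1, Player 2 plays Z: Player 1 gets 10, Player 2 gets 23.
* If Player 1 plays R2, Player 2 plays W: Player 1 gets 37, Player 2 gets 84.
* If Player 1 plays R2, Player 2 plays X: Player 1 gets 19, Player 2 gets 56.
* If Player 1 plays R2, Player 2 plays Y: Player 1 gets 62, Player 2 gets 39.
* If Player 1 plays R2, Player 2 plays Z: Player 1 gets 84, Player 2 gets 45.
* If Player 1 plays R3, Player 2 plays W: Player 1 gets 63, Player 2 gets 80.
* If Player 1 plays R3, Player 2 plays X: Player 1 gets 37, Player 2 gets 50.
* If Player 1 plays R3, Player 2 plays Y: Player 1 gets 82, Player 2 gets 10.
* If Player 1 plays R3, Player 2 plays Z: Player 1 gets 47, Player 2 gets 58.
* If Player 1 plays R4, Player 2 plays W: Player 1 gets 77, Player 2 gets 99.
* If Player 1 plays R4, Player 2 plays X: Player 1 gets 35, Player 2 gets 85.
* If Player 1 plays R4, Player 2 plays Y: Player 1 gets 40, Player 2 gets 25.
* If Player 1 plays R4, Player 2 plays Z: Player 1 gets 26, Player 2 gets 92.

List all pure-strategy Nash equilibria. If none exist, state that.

(R4, W)

(R1, W): Player 1 can switch to R2 (31 → 37). Not NE.
(R1, X): Player 1 can switch to R3 (20 → 37). Not NE.
(R1, Y): Player 1 can switch to R2 (35 → 62). Not NE.
(R1, Z): Player 1 can switch to R2 (10 → 84). Not NE.
(R2, W): Player 1 can switch to R3 (37 → 63). Not NE.
(R2, X): Player 1 can switch to R1 (19 → 20). Not NE.
(R2, Y): Player 1 can switch to R3 (62 → 82). Not NE.
(R2, Z): Player 2 can switch to W (45 → 84). Not NE.
(R4, W): Player 1 gets 77, best alternative 63; Player 2 gets 99, best alternative 92. No profitable deviation — NE.
(The remaining 7 profiles each have a profitable deviation by the same check.)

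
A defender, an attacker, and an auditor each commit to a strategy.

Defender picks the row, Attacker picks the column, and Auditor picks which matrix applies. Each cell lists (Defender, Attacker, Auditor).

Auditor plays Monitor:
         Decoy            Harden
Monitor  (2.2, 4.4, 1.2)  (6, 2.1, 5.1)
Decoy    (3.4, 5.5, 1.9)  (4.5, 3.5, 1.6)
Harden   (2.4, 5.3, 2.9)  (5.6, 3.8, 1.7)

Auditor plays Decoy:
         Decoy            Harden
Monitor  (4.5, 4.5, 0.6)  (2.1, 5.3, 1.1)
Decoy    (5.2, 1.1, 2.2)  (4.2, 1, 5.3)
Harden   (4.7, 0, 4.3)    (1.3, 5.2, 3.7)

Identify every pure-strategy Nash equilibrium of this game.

(Decoy, Decoy, Decoy)

For each player, find the best response to each opponent profile; mutual best responses are the pure NE.
Defender against (Decoy, Monitor): payoffs 2.2, 3.4, 2.4 → best response Decoy.
Defender against (Decoy, Decoy): payoffs 4.5, 5.2, 4.7 → best response Decoy.
Defender against (Harden, Monitor): payoffs 6, 4.5, 5.6 → best response Monitor.
Defender against (Harden, Decoy): payoffs 2.1, 4.2, 1.3 → best response Decoy.
Attacker against (Monitor, Monitor): payoffs 4.4, 2.1 → best response Decoy.
Attacker against (Monitor, Decoy): payoffs 4.5, 5.3 → best response Harden.
Attacker against (Decoy, Monitor): payoffs 5.5, 3.5 → best response Decoy.
Attacker against (Decoy, Decoy): payoffs 1.1, 1 → best response Decoy.
Attacker against (Harden, Monitor): payoffs 5.3, 3.8 → best response Decoy.
Attacker against (Harden, Decoy): payoffs 0, 5.2 → best response Harden.
Auditor against (Monitor, Decoy): payoffs 1.2, 0.6 → best response Monitor.
Auditor against (Monitor, Harden): payoffs 5.1, 1.1 → best response Monitor.
Auditor against (Decoy, Decoy): payoffs 1.9, 2.2 → best response Decoy.
Auditor against (Decoy, Harden): payoffs 1.6, 5.3 → best response Decoy.
Auditor against (Harden, Decoy): payoffs 2.9, 4.3 → best response Decoy.
Auditor against (Harden, Harden): payoffs 1.7, 3.7 → best response Decoy.
Mutual best responses: (Decoy, Decoy, Decoy).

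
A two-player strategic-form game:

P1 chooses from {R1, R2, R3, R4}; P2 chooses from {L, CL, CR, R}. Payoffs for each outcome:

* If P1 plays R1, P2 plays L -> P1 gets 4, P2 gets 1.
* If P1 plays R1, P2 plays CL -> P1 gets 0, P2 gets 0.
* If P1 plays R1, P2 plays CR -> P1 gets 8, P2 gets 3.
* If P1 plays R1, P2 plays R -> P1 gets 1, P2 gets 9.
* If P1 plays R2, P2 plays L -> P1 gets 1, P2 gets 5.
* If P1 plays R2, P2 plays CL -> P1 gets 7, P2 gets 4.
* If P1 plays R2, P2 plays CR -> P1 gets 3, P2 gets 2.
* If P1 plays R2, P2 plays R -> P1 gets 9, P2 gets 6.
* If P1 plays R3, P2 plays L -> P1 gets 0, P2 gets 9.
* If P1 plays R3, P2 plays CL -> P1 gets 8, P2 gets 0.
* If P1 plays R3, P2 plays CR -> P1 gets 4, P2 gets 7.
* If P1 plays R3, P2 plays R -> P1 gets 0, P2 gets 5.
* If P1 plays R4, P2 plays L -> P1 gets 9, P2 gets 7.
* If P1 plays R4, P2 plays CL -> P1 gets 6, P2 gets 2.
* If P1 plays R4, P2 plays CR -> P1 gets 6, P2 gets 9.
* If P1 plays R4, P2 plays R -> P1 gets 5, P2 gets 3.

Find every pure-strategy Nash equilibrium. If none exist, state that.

(R1, L): P1 can switch to R4 (4 → 9). Not NE.
(R1, CL): P1 can switch to R2 (0 → 7). Not NE.
(R1, CR): P2 can switch to R (3 → 9). Not NE.
(R1, R): P1 can switch to R2 (1 → 9). Not NE.
(R2, L): P1 can switch to R1 (1 → 4). Not NE.
(R2, CL): P1 can switch to R3 (7 → 8). Not NE.
(R2, CR): P1 can switch to R1 (3 → 8). Not NE.
(R2, R): P1 gets 9, best alternative 5; P2 gets 6, best alternative 5. No profitable deviation — NE.
(R3, L): P1 can switch to R1 (0 → 4). Not NE.
(R3, CL): P2 can switch to L (0 → 9). Not NE.
(R3, CR): P1 can switch to R1 (4 → 8). Not NE.
(R3, R): P1 can switch to R1 (0 → 1). Not NE.
(R4, L): P2 can switch to CR (7 → 9). Not NE.
(The remaining 3 profiles each have a profitable deviation by the same check.)

Pure NE: (R2, R)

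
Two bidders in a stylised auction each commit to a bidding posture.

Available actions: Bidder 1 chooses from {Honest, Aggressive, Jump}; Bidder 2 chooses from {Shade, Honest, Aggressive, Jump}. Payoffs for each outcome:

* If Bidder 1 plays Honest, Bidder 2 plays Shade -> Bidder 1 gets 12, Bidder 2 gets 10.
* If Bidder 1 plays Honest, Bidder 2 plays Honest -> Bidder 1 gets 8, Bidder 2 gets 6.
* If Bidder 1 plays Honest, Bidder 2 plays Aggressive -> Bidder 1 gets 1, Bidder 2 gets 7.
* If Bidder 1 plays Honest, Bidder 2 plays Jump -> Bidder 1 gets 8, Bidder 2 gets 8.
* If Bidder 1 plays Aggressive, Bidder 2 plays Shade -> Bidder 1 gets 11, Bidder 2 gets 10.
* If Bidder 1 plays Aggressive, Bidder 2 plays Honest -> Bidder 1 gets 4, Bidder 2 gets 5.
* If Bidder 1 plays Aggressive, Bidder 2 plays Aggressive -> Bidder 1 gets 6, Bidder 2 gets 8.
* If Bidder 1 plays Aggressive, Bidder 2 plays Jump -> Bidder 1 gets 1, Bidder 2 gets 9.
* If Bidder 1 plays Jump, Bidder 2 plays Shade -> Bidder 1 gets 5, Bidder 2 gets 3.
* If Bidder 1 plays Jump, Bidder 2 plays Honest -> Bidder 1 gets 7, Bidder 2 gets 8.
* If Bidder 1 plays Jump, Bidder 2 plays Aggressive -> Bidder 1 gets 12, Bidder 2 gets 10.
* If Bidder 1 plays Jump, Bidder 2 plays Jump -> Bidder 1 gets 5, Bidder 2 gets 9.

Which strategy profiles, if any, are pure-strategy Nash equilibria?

(Honest, Shade): Bidder 1 gets 12, best alternative 11; Bidder 2 gets 10, best alternative 8. No profitable deviation — NE.
(Honest, Honest): Bidder 2 can switch to Shade (6 → 10). Not NE.
(Honest, Aggressive): Bidder 1 can switch to Aggressive (1 → 6). Not NE.
(Honest, Jump): Bidder 2 can switch to Shade (8 → 10). Not NE.
(Aggressive, Shade): Bidder 1 can switch to Honest (11 → 12). Not NE.
(Aggressive, Honest): Bidder 1 can switch to Honest (4 → 8). Not NE.
(Aggressive, Aggressive): Bidder 1 can switch to Jump (6 → 12). Not NE.
(Aggressive, Jump): Bidder 1 can switch to Honest (1 → 8). Not NE.
(Jump, Shade): Bidder 1 can switch to Honest (5 → 12). Not NE.
(Jump, Aggressive): Bidder 1 gets 12, best alternative 6; Bidder 2 gets 10, best alternative 9. No profitable deviation — NE.
(The remaining 2 profiles each have a profitable deviation by the same check.)

(Honest, Shade) and (Jump, Aggressive)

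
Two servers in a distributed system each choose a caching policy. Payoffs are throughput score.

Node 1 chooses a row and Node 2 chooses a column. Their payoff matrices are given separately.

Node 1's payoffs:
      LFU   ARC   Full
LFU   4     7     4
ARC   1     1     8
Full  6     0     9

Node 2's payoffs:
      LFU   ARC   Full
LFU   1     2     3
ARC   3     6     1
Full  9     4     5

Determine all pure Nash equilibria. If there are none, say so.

Node 1 against LFU: payoffs 4, 1, 6 → best response Full.
Node 1 against ARC: payoffs 7, 1, 0 → best response LFU.
Node 1 against Full: payoffs 4, 8, 9 → best response Full.
Node 2 against LFU: payoffs 1, 2, 3 → best response Full.
Node 2 against ARC: payoffs 3, 6, 1 → best response ARC.
Node 2 against Full: payoffs 9, 4, 5 → best response LFU.
Mutual best responses: (Full, LFU).

The unique pure-strategy Nash equilibrium is (Full, LFU).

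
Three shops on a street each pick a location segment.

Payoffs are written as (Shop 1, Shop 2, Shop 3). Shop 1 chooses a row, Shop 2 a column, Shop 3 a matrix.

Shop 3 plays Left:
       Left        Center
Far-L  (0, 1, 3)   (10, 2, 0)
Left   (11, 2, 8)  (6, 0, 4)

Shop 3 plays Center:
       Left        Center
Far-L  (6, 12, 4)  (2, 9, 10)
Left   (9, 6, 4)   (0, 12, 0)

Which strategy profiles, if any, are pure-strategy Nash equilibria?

The unique pure-strategy Nash equilibrium is (Left, Left, Left).

Shop 1 against (Left, Left): payoffs 0, 11 → best response Left.
Shop 1 against (Left, Center): payoffs 6, 9 → best response Left.
Shop 1 against (Center, Left): payoffs 10, 6 → best response Far-L.
Shop 1 against (Center, Center): payoffs 2, 0 → best response Far-L.
Shop 2 against (Far-L, Left): payoffs 1, 2 → best response Center.
Shop 2 against (Far-L, Center): payoffs 12, 9 → best response Left.
Shop 2 against (Left, Left): payoffs 2, 0 → best response Left.
Shop 2 against (Left, Center): payoffs 6, 12 → best response Center.
Shop 3 against (Far-L, Left): payoffs 3, 4 → best response Center.
Shop 3 against (Far-L, Center): payoffs 0, 10 → best response Center.
Shop 3 against (Left, Left): payoffs 8, 4 → best response Left.
Shop 3 against (Left, Center): payoffs 4, 0 → best response Left.
Mutual best responses: (Left, Left, Left).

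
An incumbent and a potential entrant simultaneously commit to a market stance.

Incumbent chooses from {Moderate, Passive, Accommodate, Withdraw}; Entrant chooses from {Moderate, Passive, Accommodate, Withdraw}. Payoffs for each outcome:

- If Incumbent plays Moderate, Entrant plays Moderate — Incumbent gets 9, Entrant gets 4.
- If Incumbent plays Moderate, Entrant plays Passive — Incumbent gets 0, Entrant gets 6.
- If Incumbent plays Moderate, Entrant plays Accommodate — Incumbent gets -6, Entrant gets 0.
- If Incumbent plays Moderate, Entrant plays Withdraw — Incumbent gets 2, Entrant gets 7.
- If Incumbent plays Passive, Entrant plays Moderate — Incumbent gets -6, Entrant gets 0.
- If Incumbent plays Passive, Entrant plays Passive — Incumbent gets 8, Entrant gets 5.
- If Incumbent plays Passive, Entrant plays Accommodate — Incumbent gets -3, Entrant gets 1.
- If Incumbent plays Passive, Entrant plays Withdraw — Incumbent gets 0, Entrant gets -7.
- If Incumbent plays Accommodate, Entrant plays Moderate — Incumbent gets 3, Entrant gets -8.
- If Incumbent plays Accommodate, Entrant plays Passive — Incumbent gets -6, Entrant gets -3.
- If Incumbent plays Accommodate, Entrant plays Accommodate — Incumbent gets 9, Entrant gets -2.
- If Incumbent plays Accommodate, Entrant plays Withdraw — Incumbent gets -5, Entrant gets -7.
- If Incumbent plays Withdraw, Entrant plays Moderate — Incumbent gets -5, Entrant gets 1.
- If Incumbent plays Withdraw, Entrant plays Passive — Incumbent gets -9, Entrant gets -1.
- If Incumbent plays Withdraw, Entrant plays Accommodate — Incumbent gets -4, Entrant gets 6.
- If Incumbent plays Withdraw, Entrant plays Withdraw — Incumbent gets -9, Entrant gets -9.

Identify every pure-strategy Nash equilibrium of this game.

For each strategy profile, look for a profitable unilateral deviation.
(Moderate, Moderate): Entrant can switch to Passive (4 → 6). Not NE.
(Moderate, Passive): Incumbent can switch to Passive (0 → 8). Not NE.
(Moderate, Accommodate): Incumbent can switch to Passive (-6 → -3). Not NE.
(Moderate, Withdraw): Incumbent gets 2, best alternative 0; Entrant gets 7, best alternative 6. No profitable deviation — NE.
(Passive, Moderate): Incumbent can switch to Moderate (-6 → 9). Not NE.
(Passive, Passive): Incumbent gets 8, best alternative 0; Entrant gets 5, best alternative 1. No profitable deviation — NE.
(Passive, Accommodate): Incumbent can switch to Accommodate (-3 → 9). Not NE.
(Passive, Withdraw): Incumbent can switch to Moderate (0 → 2). Not NE.
(Accommodate, Moderate): Incumbent can switch to Moderate (3 → 9). Not NE.
(Accommodate, Passive): Incumbent can switch to Moderate (-6 → 0). Not NE.
(Accommodate, Accommodate): Incumbent gets 9, best alternative -3; Entrant gets -2, best alternative -3. No profitable deviation — NE.
(Accommodate, Withdraw): Incumbent can switch to Moderate (-5 → 2). Not NE.
(Withdraw, Moderate): Incumbent can switch to Moderate (-5 → 9). Not NE.
(Withdraw, Passive): Incumbent can switch to Moderate (-9 → 0). Not NE.
(Withdraw, Accommodate): Incumbent can switch to Passive (-4 → -3). Not NE.
(The remaining 1 profile has a profitable deviation by the same check.)

The pure Nash equilibria are (Moderate, Withdraw), (Passive, Passive), (Accommodate, Accommodate).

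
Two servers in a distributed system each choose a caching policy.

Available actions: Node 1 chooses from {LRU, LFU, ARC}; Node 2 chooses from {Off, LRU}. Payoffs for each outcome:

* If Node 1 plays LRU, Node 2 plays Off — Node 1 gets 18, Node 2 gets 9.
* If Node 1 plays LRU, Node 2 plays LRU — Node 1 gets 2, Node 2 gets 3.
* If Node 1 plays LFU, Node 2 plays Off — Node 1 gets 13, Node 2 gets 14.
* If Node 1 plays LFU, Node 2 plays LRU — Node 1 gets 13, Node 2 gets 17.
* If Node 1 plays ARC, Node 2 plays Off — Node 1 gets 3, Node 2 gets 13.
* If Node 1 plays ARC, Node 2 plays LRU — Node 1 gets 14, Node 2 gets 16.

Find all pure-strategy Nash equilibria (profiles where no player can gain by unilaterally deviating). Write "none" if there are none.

(LRU, Off): Node 1 gets 18, best alternative 13; Node 2 gets 9, best alternative 3. No profitable deviation — NE.
(LRU, LRU): Node 1 can switch to LFU (2 → 13). Not NE.
(LFU, Off): Node 1 can switch to LRU (13 → 18). Not NE.
(LFU, LRU): Node 1 can switch to ARC (13 → 14). Not NE.
(ARC, Off): Node 1 can switch to LRU (3 → 18). Not NE.
(ARC, LRU): Node 1 gets 14, best alternative 13; Node 2 gets 16, best alternative 13. No profitable deviation — NE.

(LRU, Off); (ARC, LRU)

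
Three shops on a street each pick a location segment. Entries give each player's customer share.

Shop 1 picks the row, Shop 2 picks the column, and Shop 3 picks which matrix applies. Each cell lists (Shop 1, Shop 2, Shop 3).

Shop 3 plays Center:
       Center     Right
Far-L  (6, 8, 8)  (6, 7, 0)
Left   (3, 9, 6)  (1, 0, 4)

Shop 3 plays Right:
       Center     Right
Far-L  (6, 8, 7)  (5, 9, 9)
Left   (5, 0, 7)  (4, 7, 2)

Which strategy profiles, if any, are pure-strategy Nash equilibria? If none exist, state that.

(Far-L, Center, Center): Shop 1 gets 6, best alternative 3; Shop 2 gets 8, best alternative 7; Shop 3 gets 8, best alternative 7. No profitable deviation — NE.
(Far-L, Center, Right): Shop 2 can switch to Right (8 → 9). Not NE.
(Far-L, Right, Center): Shop 2 can switch to Center (7 → 8). Not NE.
(Far-L, Right, Right): Shop 1 gets 5, best alternative 4; Shop 2 gets 9, best alternative 8; Shop 3 gets 9, best alternative 0. No profitable deviation — NE.
(Left, Center, Center): Shop 1 can switch to Far-L (3 → 6). Not NE.
(Left, Center, Right): Shop 1 can switch to Far-L (5 → 6). Not NE.
(Left, Right, Center): Shop 1 can switch to Far-L (1 → 6). Not NE.
(Left, Right, Right): Shop 1 can switch to Far-L (4 → 5). Not NE.

Pure-strategy Nash equilibria: (Far-L, Center, Center), (Far-L, Right, Right)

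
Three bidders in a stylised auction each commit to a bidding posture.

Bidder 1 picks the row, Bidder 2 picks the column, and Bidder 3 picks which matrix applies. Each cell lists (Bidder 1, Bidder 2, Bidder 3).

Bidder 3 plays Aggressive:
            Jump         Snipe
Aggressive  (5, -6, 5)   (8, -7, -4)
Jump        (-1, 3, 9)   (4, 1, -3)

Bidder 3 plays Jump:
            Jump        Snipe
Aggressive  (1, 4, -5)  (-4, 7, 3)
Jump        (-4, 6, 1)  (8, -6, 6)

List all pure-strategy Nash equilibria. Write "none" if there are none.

Check each profile: it is a Nash equilibrium iff no player can strictly gain by switching unilaterally.
(Aggressive, Jump, Aggressive): Bidder 1 gets 5, best alternative -1; Bidder 2 gets -6, best alternative -7; Bidder 3 gets 5, best alternative -5. No profitable deviation — NE.
(Aggressive, Jump, Jump): Bidder 2 can switch to Snipe (4 → 7). Not NE.
(Aggressive, Snipe, Aggressive): Bidder 2 can switch to Jump (-7 → -6). Not NE.
(Aggressive, Snipe, Jump): Bidder 1 can switch to Jump (-4 → 8). Not NE.
(Jump, Jump, Aggressive): Bidder 1 can switch to Aggressive (-1 → 5). Not NE.
(Jump, Jump, Jump): Bidder 1 can switch to Aggressive (-4 → 1). Not NE.
(Jump, Snipe, Aggressive): Bidder 1 can switch to Aggressive (4 → 8). Not NE.
(Jump, Snipe, Jump): Bidder 2 can switch to Jump (-6 → 6). Not NE.

(Aggressive, Jump, Aggressive)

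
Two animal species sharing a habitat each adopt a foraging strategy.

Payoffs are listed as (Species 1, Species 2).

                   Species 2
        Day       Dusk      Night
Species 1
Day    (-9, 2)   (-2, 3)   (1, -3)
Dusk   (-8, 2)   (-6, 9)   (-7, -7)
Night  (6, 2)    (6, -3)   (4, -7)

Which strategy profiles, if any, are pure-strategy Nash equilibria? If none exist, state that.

The unique pure-strategy Nash equilibrium is (Night, Day).

Check each profile: it is a Nash equilibrium iff no player can strictly gain by switching unilaterally.
(Day, Day): Species 1 can switch to Dusk (-9 → -8). Not NE.
(Day, Dusk): Species 1 can switch to Night (-2 → 6). Not NE.
(Day, Night): Species 1 can switch to Night (1 → 4). Not NE.
(Dusk, Day): Species 1 can switch to Night (-8 → 6). Not NE.
(Dusk, Dusk): Species 1 can switch to Day (-6 → -2). Not NE.
(Dusk, Night): Species 1 can switch to Day (-7 → 1). Not NE.
(Night, Day): Species 1 gets 6, best alternative -8; Species 2 gets 2, best alternative -3. No profitable deviation — NE.
(Night, Dusk): Species 2 can switch to Day (-3 → 2). Not NE.
(Night, Night): Species 2 can switch to Day (-7 → 2). Not NE.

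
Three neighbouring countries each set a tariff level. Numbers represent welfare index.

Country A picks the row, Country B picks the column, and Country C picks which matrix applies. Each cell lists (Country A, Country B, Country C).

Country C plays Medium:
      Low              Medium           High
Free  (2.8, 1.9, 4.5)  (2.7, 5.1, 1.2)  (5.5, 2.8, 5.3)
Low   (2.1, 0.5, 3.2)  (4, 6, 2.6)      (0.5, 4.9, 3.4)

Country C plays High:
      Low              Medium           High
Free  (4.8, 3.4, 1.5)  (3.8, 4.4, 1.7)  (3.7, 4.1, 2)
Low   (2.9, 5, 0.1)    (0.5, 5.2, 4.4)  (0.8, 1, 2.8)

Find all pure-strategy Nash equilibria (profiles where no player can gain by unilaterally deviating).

Country A against (Low, Medium): payoffs 2.8, 2.1 → best response Free.
Country A against (Low, High): payoffs 4.8, 2.9 → best response Free.
Country A against (Medium, Medium): payoffs 2.7, 4 → best response Low.
Country A against (Medium, High): payoffs 3.8, 0.5 → best response Free.
Country A against (High, Medium): payoffs 5.5, 0.5 → best response Free.
Country A against (High, High): payoffs 3.7, 0.8 → best response Free.
Country B against (Free, Medium): payoffs 1.9, 5.1, 2.8 → best response Medium.
Country B against (Free, High): payoffs 3.4, 4.4, 4.1 → best response Medium.
Country B against (Low, Medium): payoffs 0.5, 6, 4.9 → best response Medium.
Country B against (Low, High): payoffs 5, 5.2, 1 → best response Medium.
Country C against (Free, Low): payoffs 4.5, 1.5 → best response Medium.
Country C against (Free, Medium): payoffs 1.2, 1.7 → best response High.
Country C against (Free, High): payoffs 5.3, 2 → best response Medium.
Country C against (Low, Low): payoffs 3.2, 0.1 → best response Medium.
Country C against (Low, Medium): payoffs 2.6, 4.4 → best response High.
Country C against (Low, High): payoffs 3.4, 2.8 → best response Medium.
Mutual best responses: (Free, Medium, High).

Pure NE: (Free, Medium, High)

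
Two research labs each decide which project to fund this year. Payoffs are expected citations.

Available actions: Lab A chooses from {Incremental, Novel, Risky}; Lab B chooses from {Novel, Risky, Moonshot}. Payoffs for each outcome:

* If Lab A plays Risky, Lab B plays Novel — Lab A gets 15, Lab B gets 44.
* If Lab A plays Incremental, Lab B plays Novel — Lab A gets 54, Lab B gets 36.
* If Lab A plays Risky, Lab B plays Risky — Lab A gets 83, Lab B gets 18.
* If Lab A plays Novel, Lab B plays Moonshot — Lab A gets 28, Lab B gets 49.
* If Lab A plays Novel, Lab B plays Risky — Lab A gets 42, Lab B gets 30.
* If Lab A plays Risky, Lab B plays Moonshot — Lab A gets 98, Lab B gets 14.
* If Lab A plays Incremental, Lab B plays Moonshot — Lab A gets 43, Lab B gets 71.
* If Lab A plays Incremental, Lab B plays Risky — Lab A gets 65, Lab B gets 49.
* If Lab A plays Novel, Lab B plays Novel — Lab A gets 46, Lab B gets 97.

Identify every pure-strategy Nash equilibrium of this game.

(Incremental, Novel): Lab B can switch to Risky (36 → 49). Not NE.
(Incremental, Risky): Lab A can switch to Risky (65 → 83). Not NE.
(Incremental, Moonshot): Lab A can switch to Risky (43 → 98). Not NE.
(Novel, Novel): Lab A can switch to Incremental (46 → 54). Not NE.
(Novel, Risky): Lab A can switch to Incremental (42 → 65). Not NE.
(Novel, Moonshot): Lab A can switch to Incremental (28 → 43). Not NE.
(Risky, Novel): Lab A can switch to Incremental (15 → 54). Not NE.
(Risky, Risky): Lab B can switch to Novel (18 → 44). Not NE.
(Risky, Moonshot): Lab B can switch to Novel (14 → 44). Not NE.

none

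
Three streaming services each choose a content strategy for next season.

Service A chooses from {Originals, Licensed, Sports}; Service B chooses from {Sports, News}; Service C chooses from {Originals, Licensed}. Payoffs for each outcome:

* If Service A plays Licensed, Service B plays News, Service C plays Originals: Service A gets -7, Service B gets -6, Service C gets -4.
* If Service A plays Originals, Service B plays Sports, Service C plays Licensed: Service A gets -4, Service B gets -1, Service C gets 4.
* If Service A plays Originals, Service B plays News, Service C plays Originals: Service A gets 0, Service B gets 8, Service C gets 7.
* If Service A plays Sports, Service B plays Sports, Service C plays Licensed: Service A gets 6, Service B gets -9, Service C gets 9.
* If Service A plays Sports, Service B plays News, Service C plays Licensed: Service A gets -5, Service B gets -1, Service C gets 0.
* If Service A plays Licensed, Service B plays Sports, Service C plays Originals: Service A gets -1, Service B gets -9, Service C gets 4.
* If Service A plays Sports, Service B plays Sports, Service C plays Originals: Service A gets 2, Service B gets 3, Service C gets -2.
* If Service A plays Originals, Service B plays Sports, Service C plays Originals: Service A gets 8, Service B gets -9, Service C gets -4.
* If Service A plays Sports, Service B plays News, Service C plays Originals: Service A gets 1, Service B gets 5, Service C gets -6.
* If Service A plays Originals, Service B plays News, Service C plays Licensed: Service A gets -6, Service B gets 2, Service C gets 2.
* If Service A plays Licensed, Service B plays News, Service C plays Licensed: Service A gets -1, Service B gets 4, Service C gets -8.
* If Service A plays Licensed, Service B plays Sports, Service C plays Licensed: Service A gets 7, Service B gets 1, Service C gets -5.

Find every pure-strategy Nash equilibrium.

(Originals, Sports, Originals): Service B can switch to News (-9 → 8). Not NE.
(Originals, Sports, Licensed): Service A can switch to Licensed (-4 → 7). Not NE.
(Originals, News, Originals): Service A can switch to Sports (0 → 1). Not NE.
(Originals, News, Licensed): Service A can switch to Licensed (-6 → -1). Not NE.
(Licensed, Sports, Originals): Service A can switch to Originals (-1 → 8). Not NE.
(Licensed, Sports, Licensed): Service B can switch to News (1 → 4). Not NE.
(Licensed, News, Originals): Service A can switch to Originals (-7 → 0). Not NE.
(Licensed, News, Licensed): Service C can switch to Originals (-8 → -4). Not NE.
(The remaining 4 profiles each have a profitable deviation by the same check.)

No pure-strategy Nash equilibrium.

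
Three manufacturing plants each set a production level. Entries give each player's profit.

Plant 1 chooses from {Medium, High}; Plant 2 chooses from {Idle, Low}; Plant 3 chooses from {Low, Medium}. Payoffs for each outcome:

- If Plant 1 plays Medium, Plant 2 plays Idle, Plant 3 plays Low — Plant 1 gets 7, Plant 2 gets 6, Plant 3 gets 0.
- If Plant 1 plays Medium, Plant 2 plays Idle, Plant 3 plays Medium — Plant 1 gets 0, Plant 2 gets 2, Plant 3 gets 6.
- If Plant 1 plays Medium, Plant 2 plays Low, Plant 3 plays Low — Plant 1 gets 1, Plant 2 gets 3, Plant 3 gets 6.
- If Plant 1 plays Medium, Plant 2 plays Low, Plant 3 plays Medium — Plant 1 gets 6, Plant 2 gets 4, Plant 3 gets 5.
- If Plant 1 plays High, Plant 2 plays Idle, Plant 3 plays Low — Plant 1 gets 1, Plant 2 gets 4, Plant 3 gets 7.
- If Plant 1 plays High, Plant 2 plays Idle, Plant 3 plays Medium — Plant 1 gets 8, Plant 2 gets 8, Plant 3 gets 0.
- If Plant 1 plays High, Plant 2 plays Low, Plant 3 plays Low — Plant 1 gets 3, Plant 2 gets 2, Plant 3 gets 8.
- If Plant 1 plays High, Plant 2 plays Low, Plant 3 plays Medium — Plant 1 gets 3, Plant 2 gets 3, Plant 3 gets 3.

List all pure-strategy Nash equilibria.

(Medium, Idle, Low): Plant 3 can switch to Medium (0 → 6). Not NE.
(Medium, Idle, Medium): Plant 1 can switch to High (0 → 8). Not NE.
(Medium, Low, Low): Plant 1 can switch to High (1 → 3). Not NE.
(Medium, Low, Medium): Plant 3 can switch to Low (5 → 6). Not NE.
(High, Idle, Low): Plant 1 can switch to Medium (1 → 7). Not NE.
(High, Idle, Medium): Plant 3 can switch to Low (0 → 7). Not NE.
(High, Low, Low): Plant 2 can switch to Idle (2 → 4). Not NE.
(High, Low, Medium): Plant 1 can switch to Medium (3 → 6). Not NE.

No pure-strategy Nash equilibrium.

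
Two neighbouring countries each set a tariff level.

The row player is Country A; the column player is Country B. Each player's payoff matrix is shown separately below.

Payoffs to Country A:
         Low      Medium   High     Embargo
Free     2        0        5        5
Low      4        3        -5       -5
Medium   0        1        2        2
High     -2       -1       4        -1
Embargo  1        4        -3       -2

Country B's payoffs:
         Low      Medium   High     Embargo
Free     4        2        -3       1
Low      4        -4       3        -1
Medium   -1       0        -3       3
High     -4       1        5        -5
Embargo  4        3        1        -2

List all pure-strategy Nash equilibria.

(Low, Low)

Country A against Low: payoffs 2, 4, 0, -2, 1 → best response Low.
Country A against Medium: payoffs 0, 3, 1, -1, 4 → best response Embargo.
Country A against High: payoffs 5, -5, 2, 4, -3 → best response Free.
Country A against Embargo: payoffs 5, -5, 2, -1, -2 → best response Free.
Country B against Free: payoffs 4, 2, -3, 1 → best response Low.
Country B against Low: payoffs 4, -4, 3, -1 → best response Low.
Country B against Medium: payoffs -1, 0, -3, 3 → best response Embargo.
Country B against High: payoffs -4, 1, 5, -5 → best response High.
Country B against Embargo: payoffs 4, 3, 1, -2 → best response Low.
Mutual best responses: (Low, Low).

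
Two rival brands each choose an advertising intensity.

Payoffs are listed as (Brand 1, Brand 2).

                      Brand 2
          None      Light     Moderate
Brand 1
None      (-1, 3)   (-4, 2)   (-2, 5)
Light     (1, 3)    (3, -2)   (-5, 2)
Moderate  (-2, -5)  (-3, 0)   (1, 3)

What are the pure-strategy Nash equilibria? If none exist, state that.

Brand 1 against None: payoffs -1, 1, -2 → best response Light.
Brand 1 against Light: payoffs -4, 3, -3 → best response Light.
Brand 1 against Moderate: payoffs -2, -5, 1 → best response Moderate.
Brand 2 against None: payoffs 3, 2, 5 → best response Moderate.
Brand 2 against Light: payoffs 3, -2, 2 → best response None.
Brand 2 against Moderate: payoffs -5, 0, 3 → best response Moderate.
Mutual best responses: (Light, None); (Moderate, Moderate).

The pure Nash equilibria are (Light, None) and (Moderate, Moderate).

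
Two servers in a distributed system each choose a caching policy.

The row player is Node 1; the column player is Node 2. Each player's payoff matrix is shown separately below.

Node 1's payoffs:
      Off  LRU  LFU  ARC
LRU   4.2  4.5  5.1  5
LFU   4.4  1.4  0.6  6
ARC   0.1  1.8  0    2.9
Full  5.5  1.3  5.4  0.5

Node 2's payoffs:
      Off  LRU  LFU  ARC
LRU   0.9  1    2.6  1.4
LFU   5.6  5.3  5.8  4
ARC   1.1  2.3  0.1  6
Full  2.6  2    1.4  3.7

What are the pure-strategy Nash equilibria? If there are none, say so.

There is no pure-strategy Nash equilibrium.

Node 1 against Off: payoffs 4.2, 4.4, 0.1, 5.5 → best response Full.
Node 1 against LRU: payoffs 4.5, 1.4, 1.8, 1.3 → best response LRU.
Node 1 against LFU: payoffs 5.1, 0.6, 0, 5.4 → best response Full.
Node 1 against ARC: payoffs 5, 6, 2.9, 0.5 → best response LFU.
Node 2 against LRU: payoffs 0.9, 1, 2.6, 1.4 → best response LFU.
Node 2 against LFU: payoffs 5.6, 5.3, 5.8, 4 → best response LFU.
Node 2 against ARC: payoffs 1.1, 2.3, 0.1, 6 → best response ARC.
Node 2 against Full: payoffs 2.6, 2, 1.4, 3.7 → best response ARC.
No profile is a mutual best response for all players.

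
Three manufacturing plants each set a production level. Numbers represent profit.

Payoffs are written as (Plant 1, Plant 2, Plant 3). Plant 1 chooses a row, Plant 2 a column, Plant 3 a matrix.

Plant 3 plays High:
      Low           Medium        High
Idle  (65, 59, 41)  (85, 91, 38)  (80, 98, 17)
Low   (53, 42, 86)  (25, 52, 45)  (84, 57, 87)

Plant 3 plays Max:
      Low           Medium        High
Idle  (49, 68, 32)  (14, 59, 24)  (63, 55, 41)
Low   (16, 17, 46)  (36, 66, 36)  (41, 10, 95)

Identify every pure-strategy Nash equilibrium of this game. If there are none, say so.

(Idle, Low, High): Plant 2 can switch to Medium (59 → 91). Not NE.
(Idle, Low, Max): Plant 3 can switch to High (32 → 41). Not NE.
(Idle, Medium, High): Plant 2 can switch to High (91 → 98). Not NE.
(Idle, Medium, Max): Plant 1 can switch to Low (14 → 36). Not NE.
(Idle, High, High): Plant 1 can switch to Low (80 → 84). Not NE.
(Idle, High, Max): Plant 2 can switch to Low (55 → 68). Not NE.
(The remaining 6 profiles each have a profitable deviation by the same check.)

No pure-strategy Nash equilibrium.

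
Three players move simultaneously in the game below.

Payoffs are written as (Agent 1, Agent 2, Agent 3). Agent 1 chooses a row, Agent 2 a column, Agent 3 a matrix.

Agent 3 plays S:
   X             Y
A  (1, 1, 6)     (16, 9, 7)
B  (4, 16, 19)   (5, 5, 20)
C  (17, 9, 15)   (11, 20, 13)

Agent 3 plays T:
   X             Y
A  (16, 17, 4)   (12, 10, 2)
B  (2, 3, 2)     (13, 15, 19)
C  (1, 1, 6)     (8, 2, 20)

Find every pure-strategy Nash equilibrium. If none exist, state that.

For each player, find the best response to each opponent profile; mutual best responses are the pure NE.
Agent 1 against (X, S): payoffs 1, 4, 17 → best response C.
Agent 1 against (X, T): payoffs 16, 2, 1 → best response A.
Agent 1 against (Y, S): payoffs 16, 5, 11 → best response A.
Agent 1 against (Y, T): payoffs 12, 13, 8 → best response B.
Agent 2 against (A, S): payoffs 1, 9 → best response Y.
Agent 2 against (A, T): payoffs 17, 10 → best response X.
Agent 2 against (B, S): payoffs 16, 5 → best response X.
Agent 2 against (B, T): payoffs 3, 15 → best response Y.
Agent 2 against (C, S): payoffs 9, 20 → best response Y.
Agent 2 against (C, T): payoffs 1, 2 → best response Y.
Agent 3 against (A, X): payoffs 6, 4 → best response S.
Agent 3 against (A, Y): payoffs 7, 2 → best response S.
Agent 3 against (B, X): payoffs 19, 2 → best response S.
Agent 3 against (B, Y): payoffs 20, 19 → best response S.
Agent 3 against (C, X): payoffs 15, 6 → best response S.
Agent 3 against (C, Y): payoffs 13, 20 → best response T.
Mutual best responses: (A, Y, S).

The unique pure-strategy Nash equilibrium is (A, Y, S).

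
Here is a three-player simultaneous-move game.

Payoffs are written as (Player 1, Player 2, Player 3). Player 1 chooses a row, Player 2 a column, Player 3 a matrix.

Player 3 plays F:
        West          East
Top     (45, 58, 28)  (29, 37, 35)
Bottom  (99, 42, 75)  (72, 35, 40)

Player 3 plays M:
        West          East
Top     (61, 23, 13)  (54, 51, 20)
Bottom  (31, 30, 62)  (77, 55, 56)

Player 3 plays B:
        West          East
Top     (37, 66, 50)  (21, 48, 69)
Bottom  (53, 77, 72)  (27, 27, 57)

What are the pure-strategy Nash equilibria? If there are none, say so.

For each strategy profile, look for a profitable unilateral deviation.
(Top, West, F): Player 1 can switch to Bottom (45 → 99). Not NE.
(Top, West, M): Player 2 can switch to East (23 → 51). Not NE.
(Top, West, B): Player 1 can switch to Bottom (37 → 53). Not NE.
(Top, East, F): Player 1 can switch to Bottom (29 → 72). Not NE.
(Top, East, M): Player 1 can switch to Bottom (54 → 77). Not NE.
(Top, East, B): Player 1 can switch to Bottom (21 → 27). Not NE.
(Bottom, West, F): Player 1 gets 99, best alternative 45; Player 2 gets 42, best alternative 35; Player 3 gets 75, best alternative 72. No profitable deviation — NE.
(The remaining 5 profiles each have a profitable deviation by the same check.)

Pure NE: (Bottom, West, F)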